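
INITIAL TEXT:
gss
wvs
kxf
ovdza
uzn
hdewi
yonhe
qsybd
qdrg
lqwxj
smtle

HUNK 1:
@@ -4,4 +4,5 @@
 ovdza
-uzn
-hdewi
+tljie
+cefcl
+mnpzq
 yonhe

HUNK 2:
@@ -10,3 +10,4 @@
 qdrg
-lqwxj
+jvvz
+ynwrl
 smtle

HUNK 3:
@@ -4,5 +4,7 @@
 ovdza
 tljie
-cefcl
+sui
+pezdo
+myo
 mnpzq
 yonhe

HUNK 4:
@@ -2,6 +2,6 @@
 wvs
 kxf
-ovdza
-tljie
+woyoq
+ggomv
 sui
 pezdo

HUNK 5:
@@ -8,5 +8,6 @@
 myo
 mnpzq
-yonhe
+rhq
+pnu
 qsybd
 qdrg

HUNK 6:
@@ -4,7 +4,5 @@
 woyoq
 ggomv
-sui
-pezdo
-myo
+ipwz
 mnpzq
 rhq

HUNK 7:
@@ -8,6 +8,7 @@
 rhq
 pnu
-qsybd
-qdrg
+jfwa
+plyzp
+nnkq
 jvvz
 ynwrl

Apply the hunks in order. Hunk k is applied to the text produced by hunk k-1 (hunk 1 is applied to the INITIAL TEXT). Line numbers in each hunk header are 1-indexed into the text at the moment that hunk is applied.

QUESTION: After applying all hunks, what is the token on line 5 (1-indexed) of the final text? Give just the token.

Answer: ggomv

Derivation:
Hunk 1: at line 4 remove [uzn,hdewi] add [tljie,cefcl,mnpzq] -> 12 lines: gss wvs kxf ovdza tljie cefcl mnpzq yonhe qsybd qdrg lqwxj smtle
Hunk 2: at line 10 remove [lqwxj] add [jvvz,ynwrl] -> 13 lines: gss wvs kxf ovdza tljie cefcl mnpzq yonhe qsybd qdrg jvvz ynwrl smtle
Hunk 3: at line 4 remove [cefcl] add [sui,pezdo,myo] -> 15 lines: gss wvs kxf ovdza tljie sui pezdo myo mnpzq yonhe qsybd qdrg jvvz ynwrl smtle
Hunk 4: at line 2 remove [ovdza,tljie] add [woyoq,ggomv] -> 15 lines: gss wvs kxf woyoq ggomv sui pezdo myo mnpzq yonhe qsybd qdrg jvvz ynwrl smtle
Hunk 5: at line 8 remove [yonhe] add [rhq,pnu] -> 16 lines: gss wvs kxf woyoq ggomv sui pezdo myo mnpzq rhq pnu qsybd qdrg jvvz ynwrl smtle
Hunk 6: at line 4 remove [sui,pezdo,myo] add [ipwz] -> 14 lines: gss wvs kxf woyoq ggomv ipwz mnpzq rhq pnu qsybd qdrg jvvz ynwrl smtle
Hunk 7: at line 8 remove [qsybd,qdrg] add [jfwa,plyzp,nnkq] -> 15 lines: gss wvs kxf woyoq ggomv ipwz mnpzq rhq pnu jfwa plyzp nnkq jvvz ynwrl smtle
Final line 5: ggomv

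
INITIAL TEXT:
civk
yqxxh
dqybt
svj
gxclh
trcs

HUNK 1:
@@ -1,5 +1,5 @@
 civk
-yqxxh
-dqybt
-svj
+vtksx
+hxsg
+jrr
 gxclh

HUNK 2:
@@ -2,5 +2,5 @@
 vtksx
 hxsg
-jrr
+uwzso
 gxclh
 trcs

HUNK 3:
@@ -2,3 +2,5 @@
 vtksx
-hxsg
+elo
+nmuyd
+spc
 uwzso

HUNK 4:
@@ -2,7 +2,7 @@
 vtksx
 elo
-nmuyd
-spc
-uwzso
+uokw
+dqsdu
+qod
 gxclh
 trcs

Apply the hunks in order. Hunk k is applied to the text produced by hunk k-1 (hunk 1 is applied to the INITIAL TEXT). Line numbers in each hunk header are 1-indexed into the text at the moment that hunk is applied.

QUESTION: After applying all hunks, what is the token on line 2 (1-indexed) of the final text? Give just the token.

Answer: vtksx

Derivation:
Hunk 1: at line 1 remove [yqxxh,dqybt,svj] add [vtksx,hxsg,jrr] -> 6 lines: civk vtksx hxsg jrr gxclh trcs
Hunk 2: at line 2 remove [jrr] add [uwzso] -> 6 lines: civk vtksx hxsg uwzso gxclh trcs
Hunk 3: at line 2 remove [hxsg] add [elo,nmuyd,spc] -> 8 lines: civk vtksx elo nmuyd spc uwzso gxclh trcs
Hunk 4: at line 2 remove [nmuyd,spc,uwzso] add [uokw,dqsdu,qod] -> 8 lines: civk vtksx elo uokw dqsdu qod gxclh trcs
Final line 2: vtksx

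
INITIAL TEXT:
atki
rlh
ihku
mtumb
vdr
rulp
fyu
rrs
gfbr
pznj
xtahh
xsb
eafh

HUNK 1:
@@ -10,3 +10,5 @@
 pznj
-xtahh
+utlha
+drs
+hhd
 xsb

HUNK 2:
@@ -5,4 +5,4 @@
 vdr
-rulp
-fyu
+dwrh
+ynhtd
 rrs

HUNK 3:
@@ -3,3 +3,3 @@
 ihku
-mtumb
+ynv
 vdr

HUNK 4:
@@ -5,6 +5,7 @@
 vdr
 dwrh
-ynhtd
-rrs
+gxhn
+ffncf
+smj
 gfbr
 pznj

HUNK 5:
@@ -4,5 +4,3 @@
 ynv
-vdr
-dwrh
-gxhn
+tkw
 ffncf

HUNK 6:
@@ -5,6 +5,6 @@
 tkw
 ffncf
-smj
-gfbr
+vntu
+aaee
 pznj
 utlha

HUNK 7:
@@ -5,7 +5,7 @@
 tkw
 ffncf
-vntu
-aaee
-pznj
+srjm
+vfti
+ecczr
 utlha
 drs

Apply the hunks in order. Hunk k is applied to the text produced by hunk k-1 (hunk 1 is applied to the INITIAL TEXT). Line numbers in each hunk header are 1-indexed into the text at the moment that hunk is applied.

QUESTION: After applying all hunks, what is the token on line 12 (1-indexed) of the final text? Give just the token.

Answer: hhd

Derivation:
Hunk 1: at line 10 remove [xtahh] add [utlha,drs,hhd] -> 15 lines: atki rlh ihku mtumb vdr rulp fyu rrs gfbr pznj utlha drs hhd xsb eafh
Hunk 2: at line 5 remove [rulp,fyu] add [dwrh,ynhtd] -> 15 lines: atki rlh ihku mtumb vdr dwrh ynhtd rrs gfbr pznj utlha drs hhd xsb eafh
Hunk 3: at line 3 remove [mtumb] add [ynv] -> 15 lines: atki rlh ihku ynv vdr dwrh ynhtd rrs gfbr pznj utlha drs hhd xsb eafh
Hunk 4: at line 5 remove [ynhtd,rrs] add [gxhn,ffncf,smj] -> 16 lines: atki rlh ihku ynv vdr dwrh gxhn ffncf smj gfbr pznj utlha drs hhd xsb eafh
Hunk 5: at line 4 remove [vdr,dwrh,gxhn] add [tkw] -> 14 lines: atki rlh ihku ynv tkw ffncf smj gfbr pznj utlha drs hhd xsb eafh
Hunk 6: at line 5 remove [smj,gfbr] add [vntu,aaee] -> 14 lines: atki rlh ihku ynv tkw ffncf vntu aaee pznj utlha drs hhd xsb eafh
Hunk 7: at line 5 remove [vntu,aaee,pznj] add [srjm,vfti,ecczr] -> 14 lines: atki rlh ihku ynv tkw ffncf srjm vfti ecczr utlha drs hhd xsb eafh
Final line 12: hhd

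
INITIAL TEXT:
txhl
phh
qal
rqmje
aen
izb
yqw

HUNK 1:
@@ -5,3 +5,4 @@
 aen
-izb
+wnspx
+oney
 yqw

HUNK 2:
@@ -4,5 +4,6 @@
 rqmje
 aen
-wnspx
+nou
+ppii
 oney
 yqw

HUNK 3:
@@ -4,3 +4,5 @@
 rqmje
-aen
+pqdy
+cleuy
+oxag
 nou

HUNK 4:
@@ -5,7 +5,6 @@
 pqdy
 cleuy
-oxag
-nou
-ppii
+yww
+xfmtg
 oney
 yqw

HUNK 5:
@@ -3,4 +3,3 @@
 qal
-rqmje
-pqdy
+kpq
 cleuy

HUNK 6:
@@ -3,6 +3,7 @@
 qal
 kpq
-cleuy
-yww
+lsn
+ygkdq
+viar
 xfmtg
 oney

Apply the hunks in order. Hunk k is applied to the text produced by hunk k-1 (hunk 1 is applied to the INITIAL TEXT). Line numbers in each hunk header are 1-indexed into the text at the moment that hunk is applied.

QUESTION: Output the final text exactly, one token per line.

Answer: txhl
phh
qal
kpq
lsn
ygkdq
viar
xfmtg
oney
yqw

Derivation:
Hunk 1: at line 5 remove [izb] add [wnspx,oney] -> 8 lines: txhl phh qal rqmje aen wnspx oney yqw
Hunk 2: at line 4 remove [wnspx] add [nou,ppii] -> 9 lines: txhl phh qal rqmje aen nou ppii oney yqw
Hunk 3: at line 4 remove [aen] add [pqdy,cleuy,oxag] -> 11 lines: txhl phh qal rqmje pqdy cleuy oxag nou ppii oney yqw
Hunk 4: at line 5 remove [oxag,nou,ppii] add [yww,xfmtg] -> 10 lines: txhl phh qal rqmje pqdy cleuy yww xfmtg oney yqw
Hunk 5: at line 3 remove [rqmje,pqdy] add [kpq] -> 9 lines: txhl phh qal kpq cleuy yww xfmtg oney yqw
Hunk 6: at line 3 remove [cleuy,yww] add [lsn,ygkdq,viar] -> 10 lines: txhl phh qal kpq lsn ygkdq viar xfmtg oney yqw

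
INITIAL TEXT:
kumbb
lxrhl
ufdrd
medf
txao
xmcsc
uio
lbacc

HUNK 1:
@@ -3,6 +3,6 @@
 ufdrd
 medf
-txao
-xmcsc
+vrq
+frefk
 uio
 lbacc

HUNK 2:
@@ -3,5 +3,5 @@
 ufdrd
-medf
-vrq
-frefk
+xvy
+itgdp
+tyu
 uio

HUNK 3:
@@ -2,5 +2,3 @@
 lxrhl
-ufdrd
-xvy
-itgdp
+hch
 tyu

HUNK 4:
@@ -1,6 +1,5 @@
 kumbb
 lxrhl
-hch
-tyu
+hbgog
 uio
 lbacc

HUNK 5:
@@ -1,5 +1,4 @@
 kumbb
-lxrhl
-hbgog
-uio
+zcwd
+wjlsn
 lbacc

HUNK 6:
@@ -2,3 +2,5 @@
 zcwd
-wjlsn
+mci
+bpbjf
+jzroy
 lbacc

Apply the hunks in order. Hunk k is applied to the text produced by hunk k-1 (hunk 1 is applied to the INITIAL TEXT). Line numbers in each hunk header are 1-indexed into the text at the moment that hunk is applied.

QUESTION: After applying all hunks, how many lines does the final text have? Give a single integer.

Answer: 6

Derivation:
Hunk 1: at line 3 remove [txao,xmcsc] add [vrq,frefk] -> 8 lines: kumbb lxrhl ufdrd medf vrq frefk uio lbacc
Hunk 2: at line 3 remove [medf,vrq,frefk] add [xvy,itgdp,tyu] -> 8 lines: kumbb lxrhl ufdrd xvy itgdp tyu uio lbacc
Hunk 3: at line 2 remove [ufdrd,xvy,itgdp] add [hch] -> 6 lines: kumbb lxrhl hch tyu uio lbacc
Hunk 4: at line 1 remove [hch,tyu] add [hbgog] -> 5 lines: kumbb lxrhl hbgog uio lbacc
Hunk 5: at line 1 remove [lxrhl,hbgog,uio] add [zcwd,wjlsn] -> 4 lines: kumbb zcwd wjlsn lbacc
Hunk 6: at line 2 remove [wjlsn] add [mci,bpbjf,jzroy] -> 6 lines: kumbb zcwd mci bpbjf jzroy lbacc
Final line count: 6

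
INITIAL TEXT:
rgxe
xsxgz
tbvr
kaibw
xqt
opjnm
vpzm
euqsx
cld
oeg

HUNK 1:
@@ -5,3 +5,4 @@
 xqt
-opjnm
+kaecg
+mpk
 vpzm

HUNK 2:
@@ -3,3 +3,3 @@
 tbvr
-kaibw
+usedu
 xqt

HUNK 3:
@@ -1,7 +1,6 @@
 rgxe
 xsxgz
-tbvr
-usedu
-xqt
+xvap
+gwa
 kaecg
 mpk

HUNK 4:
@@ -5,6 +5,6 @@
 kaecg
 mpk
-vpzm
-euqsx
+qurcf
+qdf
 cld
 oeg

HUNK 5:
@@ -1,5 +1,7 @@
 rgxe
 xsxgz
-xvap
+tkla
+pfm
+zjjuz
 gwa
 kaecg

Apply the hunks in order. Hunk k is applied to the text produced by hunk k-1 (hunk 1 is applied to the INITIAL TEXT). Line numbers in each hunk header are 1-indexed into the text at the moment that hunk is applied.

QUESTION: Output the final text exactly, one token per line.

Answer: rgxe
xsxgz
tkla
pfm
zjjuz
gwa
kaecg
mpk
qurcf
qdf
cld
oeg

Derivation:
Hunk 1: at line 5 remove [opjnm] add [kaecg,mpk] -> 11 lines: rgxe xsxgz tbvr kaibw xqt kaecg mpk vpzm euqsx cld oeg
Hunk 2: at line 3 remove [kaibw] add [usedu] -> 11 lines: rgxe xsxgz tbvr usedu xqt kaecg mpk vpzm euqsx cld oeg
Hunk 3: at line 1 remove [tbvr,usedu,xqt] add [xvap,gwa] -> 10 lines: rgxe xsxgz xvap gwa kaecg mpk vpzm euqsx cld oeg
Hunk 4: at line 5 remove [vpzm,euqsx] add [qurcf,qdf] -> 10 lines: rgxe xsxgz xvap gwa kaecg mpk qurcf qdf cld oeg
Hunk 5: at line 1 remove [xvap] add [tkla,pfm,zjjuz] -> 12 lines: rgxe xsxgz tkla pfm zjjuz gwa kaecg mpk qurcf qdf cld oeg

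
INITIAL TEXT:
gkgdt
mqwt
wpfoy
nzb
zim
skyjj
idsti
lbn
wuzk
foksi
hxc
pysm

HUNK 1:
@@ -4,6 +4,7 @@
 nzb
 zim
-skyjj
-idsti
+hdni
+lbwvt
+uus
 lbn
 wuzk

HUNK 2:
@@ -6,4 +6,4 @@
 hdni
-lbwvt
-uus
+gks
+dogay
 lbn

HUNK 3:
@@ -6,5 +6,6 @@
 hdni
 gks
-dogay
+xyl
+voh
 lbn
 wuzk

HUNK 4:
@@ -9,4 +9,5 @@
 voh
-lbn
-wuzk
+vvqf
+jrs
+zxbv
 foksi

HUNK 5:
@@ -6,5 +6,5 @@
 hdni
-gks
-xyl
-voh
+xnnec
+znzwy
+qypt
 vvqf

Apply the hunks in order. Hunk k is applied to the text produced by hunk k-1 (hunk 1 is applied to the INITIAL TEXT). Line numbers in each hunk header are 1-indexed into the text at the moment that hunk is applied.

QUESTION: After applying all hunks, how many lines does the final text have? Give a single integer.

Hunk 1: at line 4 remove [skyjj,idsti] add [hdni,lbwvt,uus] -> 13 lines: gkgdt mqwt wpfoy nzb zim hdni lbwvt uus lbn wuzk foksi hxc pysm
Hunk 2: at line 6 remove [lbwvt,uus] add [gks,dogay] -> 13 lines: gkgdt mqwt wpfoy nzb zim hdni gks dogay lbn wuzk foksi hxc pysm
Hunk 3: at line 6 remove [dogay] add [xyl,voh] -> 14 lines: gkgdt mqwt wpfoy nzb zim hdni gks xyl voh lbn wuzk foksi hxc pysm
Hunk 4: at line 9 remove [lbn,wuzk] add [vvqf,jrs,zxbv] -> 15 lines: gkgdt mqwt wpfoy nzb zim hdni gks xyl voh vvqf jrs zxbv foksi hxc pysm
Hunk 5: at line 6 remove [gks,xyl,voh] add [xnnec,znzwy,qypt] -> 15 lines: gkgdt mqwt wpfoy nzb zim hdni xnnec znzwy qypt vvqf jrs zxbv foksi hxc pysm
Final line count: 15

Answer: 15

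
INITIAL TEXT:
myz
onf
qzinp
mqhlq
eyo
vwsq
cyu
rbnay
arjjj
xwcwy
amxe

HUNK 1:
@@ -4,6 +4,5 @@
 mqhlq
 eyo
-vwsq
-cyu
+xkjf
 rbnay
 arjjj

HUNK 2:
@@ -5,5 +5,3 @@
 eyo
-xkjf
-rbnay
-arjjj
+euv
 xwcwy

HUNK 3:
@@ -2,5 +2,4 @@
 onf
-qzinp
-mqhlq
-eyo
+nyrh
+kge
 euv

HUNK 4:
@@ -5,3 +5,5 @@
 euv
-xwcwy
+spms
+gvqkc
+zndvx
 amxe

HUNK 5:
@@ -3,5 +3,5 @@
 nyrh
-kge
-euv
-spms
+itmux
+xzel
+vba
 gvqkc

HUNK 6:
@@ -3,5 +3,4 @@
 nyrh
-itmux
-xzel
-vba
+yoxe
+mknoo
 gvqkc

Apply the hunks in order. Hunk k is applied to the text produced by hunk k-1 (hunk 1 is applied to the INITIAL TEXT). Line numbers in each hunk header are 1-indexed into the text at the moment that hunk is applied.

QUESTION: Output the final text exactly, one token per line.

Hunk 1: at line 4 remove [vwsq,cyu] add [xkjf] -> 10 lines: myz onf qzinp mqhlq eyo xkjf rbnay arjjj xwcwy amxe
Hunk 2: at line 5 remove [xkjf,rbnay,arjjj] add [euv] -> 8 lines: myz onf qzinp mqhlq eyo euv xwcwy amxe
Hunk 3: at line 2 remove [qzinp,mqhlq,eyo] add [nyrh,kge] -> 7 lines: myz onf nyrh kge euv xwcwy amxe
Hunk 4: at line 5 remove [xwcwy] add [spms,gvqkc,zndvx] -> 9 lines: myz onf nyrh kge euv spms gvqkc zndvx amxe
Hunk 5: at line 3 remove [kge,euv,spms] add [itmux,xzel,vba] -> 9 lines: myz onf nyrh itmux xzel vba gvqkc zndvx amxe
Hunk 6: at line 3 remove [itmux,xzel,vba] add [yoxe,mknoo] -> 8 lines: myz onf nyrh yoxe mknoo gvqkc zndvx amxe

Answer: myz
onf
nyrh
yoxe
mknoo
gvqkc
zndvx
amxe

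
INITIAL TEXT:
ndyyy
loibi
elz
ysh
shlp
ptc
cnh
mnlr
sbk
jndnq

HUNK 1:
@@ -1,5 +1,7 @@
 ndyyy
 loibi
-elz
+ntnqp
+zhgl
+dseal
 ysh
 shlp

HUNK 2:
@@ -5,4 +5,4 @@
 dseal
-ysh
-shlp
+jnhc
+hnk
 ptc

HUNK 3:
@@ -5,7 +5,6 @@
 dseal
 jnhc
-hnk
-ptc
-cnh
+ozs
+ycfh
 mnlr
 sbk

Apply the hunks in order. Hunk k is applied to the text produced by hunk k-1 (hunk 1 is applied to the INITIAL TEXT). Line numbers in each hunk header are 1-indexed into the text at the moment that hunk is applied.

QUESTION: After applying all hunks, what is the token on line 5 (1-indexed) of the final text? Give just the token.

Answer: dseal

Derivation:
Hunk 1: at line 1 remove [elz] add [ntnqp,zhgl,dseal] -> 12 lines: ndyyy loibi ntnqp zhgl dseal ysh shlp ptc cnh mnlr sbk jndnq
Hunk 2: at line 5 remove [ysh,shlp] add [jnhc,hnk] -> 12 lines: ndyyy loibi ntnqp zhgl dseal jnhc hnk ptc cnh mnlr sbk jndnq
Hunk 3: at line 5 remove [hnk,ptc,cnh] add [ozs,ycfh] -> 11 lines: ndyyy loibi ntnqp zhgl dseal jnhc ozs ycfh mnlr sbk jndnq
Final line 5: dseal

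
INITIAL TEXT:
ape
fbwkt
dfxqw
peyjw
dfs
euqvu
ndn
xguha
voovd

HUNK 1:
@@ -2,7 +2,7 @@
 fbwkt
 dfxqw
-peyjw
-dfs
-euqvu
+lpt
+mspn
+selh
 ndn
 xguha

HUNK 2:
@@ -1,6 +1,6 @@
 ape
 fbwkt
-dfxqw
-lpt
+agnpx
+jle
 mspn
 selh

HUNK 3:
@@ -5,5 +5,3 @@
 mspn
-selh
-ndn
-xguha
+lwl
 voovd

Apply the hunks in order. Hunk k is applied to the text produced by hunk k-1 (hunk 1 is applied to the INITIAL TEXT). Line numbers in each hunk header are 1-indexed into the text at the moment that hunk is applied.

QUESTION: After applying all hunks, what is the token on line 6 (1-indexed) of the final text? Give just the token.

Hunk 1: at line 2 remove [peyjw,dfs,euqvu] add [lpt,mspn,selh] -> 9 lines: ape fbwkt dfxqw lpt mspn selh ndn xguha voovd
Hunk 2: at line 1 remove [dfxqw,lpt] add [agnpx,jle] -> 9 lines: ape fbwkt agnpx jle mspn selh ndn xguha voovd
Hunk 3: at line 5 remove [selh,ndn,xguha] add [lwl] -> 7 lines: ape fbwkt agnpx jle mspn lwl voovd
Final line 6: lwl

Answer: lwl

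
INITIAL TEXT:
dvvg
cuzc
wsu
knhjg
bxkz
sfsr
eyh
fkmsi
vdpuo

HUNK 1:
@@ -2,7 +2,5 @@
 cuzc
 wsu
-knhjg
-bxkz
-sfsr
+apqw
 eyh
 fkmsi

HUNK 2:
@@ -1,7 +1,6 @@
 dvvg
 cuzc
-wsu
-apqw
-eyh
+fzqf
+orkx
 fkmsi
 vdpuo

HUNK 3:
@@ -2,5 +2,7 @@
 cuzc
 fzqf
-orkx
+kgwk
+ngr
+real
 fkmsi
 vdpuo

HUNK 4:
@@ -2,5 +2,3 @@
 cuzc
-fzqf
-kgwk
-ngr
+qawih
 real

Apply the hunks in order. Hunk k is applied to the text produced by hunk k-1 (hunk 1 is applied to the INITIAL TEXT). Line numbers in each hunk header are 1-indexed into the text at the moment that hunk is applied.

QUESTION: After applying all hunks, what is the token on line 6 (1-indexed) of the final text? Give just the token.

Answer: vdpuo

Derivation:
Hunk 1: at line 2 remove [knhjg,bxkz,sfsr] add [apqw] -> 7 lines: dvvg cuzc wsu apqw eyh fkmsi vdpuo
Hunk 2: at line 1 remove [wsu,apqw,eyh] add [fzqf,orkx] -> 6 lines: dvvg cuzc fzqf orkx fkmsi vdpuo
Hunk 3: at line 2 remove [orkx] add [kgwk,ngr,real] -> 8 lines: dvvg cuzc fzqf kgwk ngr real fkmsi vdpuo
Hunk 4: at line 2 remove [fzqf,kgwk,ngr] add [qawih] -> 6 lines: dvvg cuzc qawih real fkmsi vdpuo
Final line 6: vdpuo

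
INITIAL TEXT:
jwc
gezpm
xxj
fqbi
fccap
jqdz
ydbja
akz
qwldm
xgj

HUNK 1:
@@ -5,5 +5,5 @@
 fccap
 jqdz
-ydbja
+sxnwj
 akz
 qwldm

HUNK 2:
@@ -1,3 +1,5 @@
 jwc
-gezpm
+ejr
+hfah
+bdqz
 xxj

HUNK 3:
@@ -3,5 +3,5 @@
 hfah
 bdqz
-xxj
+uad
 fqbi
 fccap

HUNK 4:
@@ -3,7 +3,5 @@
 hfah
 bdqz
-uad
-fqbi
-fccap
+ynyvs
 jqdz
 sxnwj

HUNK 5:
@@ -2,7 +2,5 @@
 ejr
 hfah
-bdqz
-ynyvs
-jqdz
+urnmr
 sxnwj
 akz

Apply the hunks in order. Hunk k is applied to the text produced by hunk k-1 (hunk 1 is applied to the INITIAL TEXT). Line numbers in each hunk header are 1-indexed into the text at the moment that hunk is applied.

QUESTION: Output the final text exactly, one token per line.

Hunk 1: at line 5 remove [ydbja] add [sxnwj] -> 10 lines: jwc gezpm xxj fqbi fccap jqdz sxnwj akz qwldm xgj
Hunk 2: at line 1 remove [gezpm] add [ejr,hfah,bdqz] -> 12 lines: jwc ejr hfah bdqz xxj fqbi fccap jqdz sxnwj akz qwldm xgj
Hunk 3: at line 3 remove [xxj] add [uad] -> 12 lines: jwc ejr hfah bdqz uad fqbi fccap jqdz sxnwj akz qwldm xgj
Hunk 4: at line 3 remove [uad,fqbi,fccap] add [ynyvs] -> 10 lines: jwc ejr hfah bdqz ynyvs jqdz sxnwj akz qwldm xgj
Hunk 5: at line 2 remove [bdqz,ynyvs,jqdz] add [urnmr] -> 8 lines: jwc ejr hfah urnmr sxnwj akz qwldm xgj

Answer: jwc
ejr
hfah
urnmr
sxnwj
akz
qwldm
xgj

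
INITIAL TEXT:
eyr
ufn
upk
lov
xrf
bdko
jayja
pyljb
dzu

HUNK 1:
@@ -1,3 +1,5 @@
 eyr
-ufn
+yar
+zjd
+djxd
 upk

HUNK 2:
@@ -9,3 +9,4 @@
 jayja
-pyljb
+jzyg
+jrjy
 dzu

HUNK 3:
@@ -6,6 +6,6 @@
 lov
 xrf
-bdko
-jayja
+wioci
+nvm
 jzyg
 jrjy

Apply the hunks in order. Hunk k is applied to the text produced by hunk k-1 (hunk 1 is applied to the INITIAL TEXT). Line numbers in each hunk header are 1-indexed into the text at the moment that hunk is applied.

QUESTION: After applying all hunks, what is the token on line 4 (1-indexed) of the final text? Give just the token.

Answer: djxd

Derivation:
Hunk 1: at line 1 remove [ufn] add [yar,zjd,djxd] -> 11 lines: eyr yar zjd djxd upk lov xrf bdko jayja pyljb dzu
Hunk 2: at line 9 remove [pyljb] add [jzyg,jrjy] -> 12 lines: eyr yar zjd djxd upk lov xrf bdko jayja jzyg jrjy dzu
Hunk 3: at line 6 remove [bdko,jayja] add [wioci,nvm] -> 12 lines: eyr yar zjd djxd upk lov xrf wioci nvm jzyg jrjy dzu
Final line 4: djxd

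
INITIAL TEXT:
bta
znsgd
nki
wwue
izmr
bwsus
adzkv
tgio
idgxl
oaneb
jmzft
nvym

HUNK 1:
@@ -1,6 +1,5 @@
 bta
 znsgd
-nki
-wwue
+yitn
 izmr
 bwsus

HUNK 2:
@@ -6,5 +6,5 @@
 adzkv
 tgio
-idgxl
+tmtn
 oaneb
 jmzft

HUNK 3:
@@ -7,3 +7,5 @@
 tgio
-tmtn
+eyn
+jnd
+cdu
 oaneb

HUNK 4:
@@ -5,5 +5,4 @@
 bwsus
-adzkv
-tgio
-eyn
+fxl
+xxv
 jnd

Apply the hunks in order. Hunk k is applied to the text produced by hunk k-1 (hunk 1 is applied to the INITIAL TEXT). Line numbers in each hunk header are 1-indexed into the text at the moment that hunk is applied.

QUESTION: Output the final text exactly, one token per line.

Hunk 1: at line 1 remove [nki,wwue] add [yitn] -> 11 lines: bta znsgd yitn izmr bwsus adzkv tgio idgxl oaneb jmzft nvym
Hunk 2: at line 6 remove [idgxl] add [tmtn] -> 11 lines: bta znsgd yitn izmr bwsus adzkv tgio tmtn oaneb jmzft nvym
Hunk 3: at line 7 remove [tmtn] add [eyn,jnd,cdu] -> 13 lines: bta znsgd yitn izmr bwsus adzkv tgio eyn jnd cdu oaneb jmzft nvym
Hunk 4: at line 5 remove [adzkv,tgio,eyn] add [fxl,xxv] -> 12 lines: bta znsgd yitn izmr bwsus fxl xxv jnd cdu oaneb jmzft nvym

Answer: bta
znsgd
yitn
izmr
bwsus
fxl
xxv
jnd
cdu
oaneb
jmzft
nvym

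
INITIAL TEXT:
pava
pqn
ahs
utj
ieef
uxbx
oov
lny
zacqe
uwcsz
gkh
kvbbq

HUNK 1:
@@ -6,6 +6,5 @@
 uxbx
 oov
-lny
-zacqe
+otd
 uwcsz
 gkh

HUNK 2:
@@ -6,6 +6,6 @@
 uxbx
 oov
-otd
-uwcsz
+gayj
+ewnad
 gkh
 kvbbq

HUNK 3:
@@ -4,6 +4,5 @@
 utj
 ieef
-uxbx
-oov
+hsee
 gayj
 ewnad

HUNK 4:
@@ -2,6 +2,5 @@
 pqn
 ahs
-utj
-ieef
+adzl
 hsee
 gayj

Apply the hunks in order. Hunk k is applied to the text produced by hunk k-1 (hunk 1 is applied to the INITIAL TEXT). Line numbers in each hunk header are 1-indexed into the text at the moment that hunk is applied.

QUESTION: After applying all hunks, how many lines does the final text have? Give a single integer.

Hunk 1: at line 6 remove [lny,zacqe] add [otd] -> 11 lines: pava pqn ahs utj ieef uxbx oov otd uwcsz gkh kvbbq
Hunk 2: at line 6 remove [otd,uwcsz] add [gayj,ewnad] -> 11 lines: pava pqn ahs utj ieef uxbx oov gayj ewnad gkh kvbbq
Hunk 3: at line 4 remove [uxbx,oov] add [hsee] -> 10 lines: pava pqn ahs utj ieef hsee gayj ewnad gkh kvbbq
Hunk 4: at line 2 remove [utj,ieef] add [adzl] -> 9 lines: pava pqn ahs adzl hsee gayj ewnad gkh kvbbq
Final line count: 9

Answer: 9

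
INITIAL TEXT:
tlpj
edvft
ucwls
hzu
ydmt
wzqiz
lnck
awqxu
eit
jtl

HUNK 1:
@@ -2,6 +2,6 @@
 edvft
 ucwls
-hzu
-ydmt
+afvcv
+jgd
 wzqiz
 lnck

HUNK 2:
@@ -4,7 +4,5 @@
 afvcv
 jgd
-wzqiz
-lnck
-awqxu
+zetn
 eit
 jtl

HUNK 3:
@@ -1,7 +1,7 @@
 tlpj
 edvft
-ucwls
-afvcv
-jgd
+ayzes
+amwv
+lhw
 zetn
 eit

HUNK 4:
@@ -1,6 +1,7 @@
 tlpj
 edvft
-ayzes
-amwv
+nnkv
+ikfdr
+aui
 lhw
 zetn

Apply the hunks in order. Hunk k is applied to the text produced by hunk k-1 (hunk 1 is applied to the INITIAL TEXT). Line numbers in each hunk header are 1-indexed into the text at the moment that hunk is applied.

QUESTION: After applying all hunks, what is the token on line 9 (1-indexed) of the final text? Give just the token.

Hunk 1: at line 2 remove [hzu,ydmt] add [afvcv,jgd] -> 10 lines: tlpj edvft ucwls afvcv jgd wzqiz lnck awqxu eit jtl
Hunk 2: at line 4 remove [wzqiz,lnck,awqxu] add [zetn] -> 8 lines: tlpj edvft ucwls afvcv jgd zetn eit jtl
Hunk 3: at line 1 remove [ucwls,afvcv,jgd] add [ayzes,amwv,lhw] -> 8 lines: tlpj edvft ayzes amwv lhw zetn eit jtl
Hunk 4: at line 1 remove [ayzes,amwv] add [nnkv,ikfdr,aui] -> 9 lines: tlpj edvft nnkv ikfdr aui lhw zetn eit jtl
Final line 9: jtl

Answer: jtl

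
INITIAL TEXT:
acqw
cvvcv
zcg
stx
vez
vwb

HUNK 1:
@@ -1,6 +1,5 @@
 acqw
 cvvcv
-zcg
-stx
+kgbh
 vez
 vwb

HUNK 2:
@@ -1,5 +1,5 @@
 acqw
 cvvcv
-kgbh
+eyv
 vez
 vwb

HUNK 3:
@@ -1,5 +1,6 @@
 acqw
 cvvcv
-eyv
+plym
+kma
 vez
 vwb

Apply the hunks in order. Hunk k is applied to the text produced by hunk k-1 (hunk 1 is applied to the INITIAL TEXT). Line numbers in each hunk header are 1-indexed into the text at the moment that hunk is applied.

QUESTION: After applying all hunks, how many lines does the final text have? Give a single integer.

Hunk 1: at line 1 remove [zcg,stx] add [kgbh] -> 5 lines: acqw cvvcv kgbh vez vwb
Hunk 2: at line 1 remove [kgbh] add [eyv] -> 5 lines: acqw cvvcv eyv vez vwb
Hunk 3: at line 1 remove [eyv] add [plym,kma] -> 6 lines: acqw cvvcv plym kma vez vwb
Final line count: 6

Answer: 6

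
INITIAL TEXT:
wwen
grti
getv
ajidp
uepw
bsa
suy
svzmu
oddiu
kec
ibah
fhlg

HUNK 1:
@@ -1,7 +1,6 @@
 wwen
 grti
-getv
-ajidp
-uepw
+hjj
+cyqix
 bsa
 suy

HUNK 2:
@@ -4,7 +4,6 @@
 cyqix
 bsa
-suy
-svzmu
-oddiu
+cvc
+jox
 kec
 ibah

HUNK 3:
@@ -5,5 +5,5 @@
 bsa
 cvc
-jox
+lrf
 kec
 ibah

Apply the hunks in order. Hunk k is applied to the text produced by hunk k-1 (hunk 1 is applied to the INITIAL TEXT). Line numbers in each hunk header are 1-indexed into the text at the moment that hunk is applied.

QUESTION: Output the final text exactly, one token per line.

Hunk 1: at line 1 remove [getv,ajidp,uepw] add [hjj,cyqix] -> 11 lines: wwen grti hjj cyqix bsa suy svzmu oddiu kec ibah fhlg
Hunk 2: at line 4 remove [suy,svzmu,oddiu] add [cvc,jox] -> 10 lines: wwen grti hjj cyqix bsa cvc jox kec ibah fhlg
Hunk 3: at line 5 remove [jox] add [lrf] -> 10 lines: wwen grti hjj cyqix bsa cvc lrf kec ibah fhlg

Answer: wwen
grti
hjj
cyqix
bsa
cvc
lrf
kec
ibah
fhlg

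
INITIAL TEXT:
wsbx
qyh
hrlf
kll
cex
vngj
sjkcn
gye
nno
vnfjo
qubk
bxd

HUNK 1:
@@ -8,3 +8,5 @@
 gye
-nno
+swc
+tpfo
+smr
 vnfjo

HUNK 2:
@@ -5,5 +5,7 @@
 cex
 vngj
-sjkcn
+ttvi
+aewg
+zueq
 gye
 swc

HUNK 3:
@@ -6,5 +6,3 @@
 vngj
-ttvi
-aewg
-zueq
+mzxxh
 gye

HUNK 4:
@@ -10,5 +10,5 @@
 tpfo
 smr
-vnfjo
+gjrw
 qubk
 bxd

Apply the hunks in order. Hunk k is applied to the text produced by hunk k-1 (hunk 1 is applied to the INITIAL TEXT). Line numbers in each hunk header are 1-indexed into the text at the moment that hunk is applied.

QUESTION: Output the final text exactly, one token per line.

Answer: wsbx
qyh
hrlf
kll
cex
vngj
mzxxh
gye
swc
tpfo
smr
gjrw
qubk
bxd

Derivation:
Hunk 1: at line 8 remove [nno] add [swc,tpfo,smr] -> 14 lines: wsbx qyh hrlf kll cex vngj sjkcn gye swc tpfo smr vnfjo qubk bxd
Hunk 2: at line 5 remove [sjkcn] add [ttvi,aewg,zueq] -> 16 lines: wsbx qyh hrlf kll cex vngj ttvi aewg zueq gye swc tpfo smr vnfjo qubk bxd
Hunk 3: at line 6 remove [ttvi,aewg,zueq] add [mzxxh] -> 14 lines: wsbx qyh hrlf kll cex vngj mzxxh gye swc tpfo smr vnfjo qubk bxd
Hunk 4: at line 10 remove [vnfjo] add [gjrw] -> 14 lines: wsbx qyh hrlf kll cex vngj mzxxh gye swc tpfo smr gjrw qubk bxd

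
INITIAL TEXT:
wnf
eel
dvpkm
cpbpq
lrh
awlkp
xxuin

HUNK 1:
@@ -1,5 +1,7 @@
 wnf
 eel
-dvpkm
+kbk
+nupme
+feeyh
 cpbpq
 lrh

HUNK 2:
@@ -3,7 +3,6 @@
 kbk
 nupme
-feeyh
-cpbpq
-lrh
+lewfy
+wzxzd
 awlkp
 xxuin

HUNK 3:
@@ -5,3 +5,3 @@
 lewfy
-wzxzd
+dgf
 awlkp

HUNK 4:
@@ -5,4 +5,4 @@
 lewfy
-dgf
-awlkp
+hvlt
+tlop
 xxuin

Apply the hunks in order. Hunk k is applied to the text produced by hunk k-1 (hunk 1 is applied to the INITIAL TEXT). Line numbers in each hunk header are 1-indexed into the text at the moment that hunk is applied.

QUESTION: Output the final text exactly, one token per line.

Hunk 1: at line 1 remove [dvpkm] add [kbk,nupme,feeyh] -> 9 lines: wnf eel kbk nupme feeyh cpbpq lrh awlkp xxuin
Hunk 2: at line 3 remove [feeyh,cpbpq,lrh] add [lewfy,wzxzd] -> 8 lines: wnf eel kbk nupme lewfy wzxzd awlkp xxuin
Hunk 3: at line 5 remove [wzxzd] add [dgf] -> 8 lines: wnf eel kbk nupme lewfy dgf awlkp xxuin
Hunk 4: at line 5 remove [dgf,awlkp] add [hvlt,tlop] -> 8 lines: wnf eel kbk nupme lewfy hvlt tlop xxuin

Answer: wnf
eel
kbk
nupme
lewfy
hvlt
tlop
xxuin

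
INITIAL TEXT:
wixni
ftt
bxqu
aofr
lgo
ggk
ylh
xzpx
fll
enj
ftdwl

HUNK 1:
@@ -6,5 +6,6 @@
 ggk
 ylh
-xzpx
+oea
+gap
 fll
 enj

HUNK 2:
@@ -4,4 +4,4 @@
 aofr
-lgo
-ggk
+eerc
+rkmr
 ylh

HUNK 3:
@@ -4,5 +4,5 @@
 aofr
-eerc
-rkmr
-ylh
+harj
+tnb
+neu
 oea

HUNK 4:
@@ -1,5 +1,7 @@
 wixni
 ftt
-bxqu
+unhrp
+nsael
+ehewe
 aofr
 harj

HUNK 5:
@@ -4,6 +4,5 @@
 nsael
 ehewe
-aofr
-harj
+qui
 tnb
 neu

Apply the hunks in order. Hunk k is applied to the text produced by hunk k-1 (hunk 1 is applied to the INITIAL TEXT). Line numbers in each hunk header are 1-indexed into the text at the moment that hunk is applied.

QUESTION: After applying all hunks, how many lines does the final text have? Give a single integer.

Hunk 1: at line 6 remove [xzpx] add [oea,gap] -> 12 lines: wixni ftt bxqu aofr lgo ggk ylh oea gap fll enj ftdwl
Hunk 2: at line 4 remove [lgo,ggk] add [eerc,rkmr] -> 12 lines: wixni ftt bxqu aofr eerc rkmr ylh oea gap fll enj ftdwl
Hunk 3: at line 4 remove [eerc,rkmr,ylh] add [harj,tnb,neu] -> 12 lines: wixni ftt bxqu aofr harj tnb neu oea gap fll enj ftdwl
Hunk 4: at line 1 remove [bxqu] add [unhrp,nsael,ehewe] -> 14 lines: wixni ftt unhrp nsael ehewe aofr harj tnb neu oea gap fll enj ftdwl
Hunk 5: at line 4 remove [aofr,harj] add [qui] -> 13 lines: wixni ftt unhrp nsael ehewe qui tnb neu oea gap fll enj ftdwl
Final line count: 13

Answer: 13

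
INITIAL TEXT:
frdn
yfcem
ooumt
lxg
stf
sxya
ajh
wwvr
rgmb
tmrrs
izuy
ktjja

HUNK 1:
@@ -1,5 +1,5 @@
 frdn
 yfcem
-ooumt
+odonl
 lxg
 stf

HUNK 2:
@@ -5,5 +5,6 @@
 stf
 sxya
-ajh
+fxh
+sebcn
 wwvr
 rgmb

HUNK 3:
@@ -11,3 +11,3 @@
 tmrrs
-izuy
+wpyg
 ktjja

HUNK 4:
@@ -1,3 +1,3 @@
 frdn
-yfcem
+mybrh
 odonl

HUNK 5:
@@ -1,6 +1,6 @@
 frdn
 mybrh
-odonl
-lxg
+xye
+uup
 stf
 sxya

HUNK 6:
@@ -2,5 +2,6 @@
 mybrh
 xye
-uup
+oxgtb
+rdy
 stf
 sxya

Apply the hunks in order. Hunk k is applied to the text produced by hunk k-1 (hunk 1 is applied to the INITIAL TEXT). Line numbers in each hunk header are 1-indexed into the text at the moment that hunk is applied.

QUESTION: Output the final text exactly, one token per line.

Answer: frdn
mybrh
xye
oxgtb
rdy
stf
sxya
fxh
sebcn
wwvr
rgmb
tmrrs
wpyg
ktjja

Derivation:
Hunk 1: at line 1 remove [ooumt] add [odonl] -> 12 lines: frdn yfcem odonl lxg stf sxya ajh wwvr rgmb tmrrs izuy ktjja
Hunk 2: at line 5 remove [ajh] add [fxh,sebcn] -> 13 lines: frdn yfcem odonl lxg stf sxya fxh sebcn wwvr rgmb tmrrs izuy ktjja
Hunk 3: at line 11 remove [izuy] add [wpyg] -> 13 lines: frdn yfcem odonl lxg stf sxya fxh sebcn wwvr rgmb tmrrs wpyg ktjja
Hunk 4: at line 1 remove [yfcem] add [mybrh] -> 13 lines: frdn mybrh odonl lxg stf sxya fxh sebcn wwvr rgmb tmrrs wpyg ktjja
Hunk 5: at line 1 remove [odonl,lxg] add [xye,uup] -> 13 lines: frdn mybrh xye uup stf sxya fxh sebcn wwvr rgmb tmrrs wpyg ktjja
Hunk 6: at line 2 remove [uup] add [oxgtb,rdy] -> 14 lines: frdn mybrh xye oxgtb rdy stf sxya fxh sebcn wwvr rgmb tmrrs wpyg ktjja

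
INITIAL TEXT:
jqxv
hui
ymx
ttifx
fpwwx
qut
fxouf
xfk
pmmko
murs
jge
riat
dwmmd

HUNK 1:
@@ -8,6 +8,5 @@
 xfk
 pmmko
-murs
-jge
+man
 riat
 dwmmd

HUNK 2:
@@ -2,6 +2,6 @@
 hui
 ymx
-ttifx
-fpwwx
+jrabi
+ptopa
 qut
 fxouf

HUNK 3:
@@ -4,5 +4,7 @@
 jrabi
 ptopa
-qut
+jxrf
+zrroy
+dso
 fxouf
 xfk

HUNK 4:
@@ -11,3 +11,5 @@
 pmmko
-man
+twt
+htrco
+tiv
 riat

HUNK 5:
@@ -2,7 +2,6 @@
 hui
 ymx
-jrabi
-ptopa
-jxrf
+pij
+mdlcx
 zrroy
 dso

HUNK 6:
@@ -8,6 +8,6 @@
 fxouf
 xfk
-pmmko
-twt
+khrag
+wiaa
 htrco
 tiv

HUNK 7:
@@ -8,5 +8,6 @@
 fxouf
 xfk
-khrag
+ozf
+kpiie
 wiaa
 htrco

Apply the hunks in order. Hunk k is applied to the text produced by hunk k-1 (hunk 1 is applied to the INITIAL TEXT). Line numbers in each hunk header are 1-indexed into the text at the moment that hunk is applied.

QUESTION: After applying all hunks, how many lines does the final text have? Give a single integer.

Answer: 16

Derivation:
Hunk 1: at line 8 remove [murs,jge] add [man] -> 12 lines: jqxv hui ymx ttifx fpwwx qut fxouf xfk pmmko man riat dwmmd
Hunk 2: at line 2 remove [ttifx,fpwwx] add [jrabi,ptopa] -> 12 lines: jqxv hui ymx jrabi ptopa qut fxouf xfk pmmko man riat dwmmd
Hunk 3: at line 4 remove [qut] add [jxrf,zrroy,dso] -> 14 lines: jqxv hui ymx jrabi ptopa jxrf zrroy dso fxouf xfk pmmko man riat dwmmd
Hunk 4: at line 11 remove [man] add [twt,htrco,tiv] -> 16 lines: jqxv hui ymx jrabi ptopa jxrf zrroy dso fxouf xfk pmmko twt htrco tiv riat dwmmd
Hunk 5: at line 2 remove [jrabi,ptopa,jxrf] add [pij,mdlcx] -> 15 lines: jqxv hui ymx pij mdlcx zrroy dso fxouf xfk pmmko twt htrco tiv riat dwmmd
Hunk 6: at line 8 remove [pmmko,twt] add [khrag,wiaa] -> 15 lines: jqxv hui ymx pij mdlcx zrroy dso fxouf xfk khrag wiaa htrco tiv riat dwmmd
Hunk 7: at line 8 remove [khrag] add [ozf,kpiie] -> 16 lines: jqxv hui ymx pij mdlcx zrroy dso fxouf xfk ozf kpiie wiaa htrco tiv riat dwmmd
Final line count: 16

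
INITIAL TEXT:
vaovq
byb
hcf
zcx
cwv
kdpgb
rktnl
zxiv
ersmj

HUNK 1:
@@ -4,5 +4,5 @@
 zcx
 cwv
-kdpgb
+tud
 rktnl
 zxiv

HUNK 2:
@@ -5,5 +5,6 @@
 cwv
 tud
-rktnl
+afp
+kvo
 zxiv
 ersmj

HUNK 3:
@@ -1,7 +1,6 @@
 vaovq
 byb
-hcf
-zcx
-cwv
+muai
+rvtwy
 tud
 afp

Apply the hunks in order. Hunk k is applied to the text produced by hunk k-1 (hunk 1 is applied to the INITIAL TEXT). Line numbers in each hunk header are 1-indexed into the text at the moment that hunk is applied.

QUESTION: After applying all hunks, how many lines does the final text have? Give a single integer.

Hunk 1: at line 4 remove [kdpgb] add [tud] -> 9 lines: vaovq byb hcf zcx cwv tud rktnl zxiv ersmj
Hunk 2: at line 5 remove [rktnl] add [afp,kvo] -> 10 lines: vaovq byb hcf zcx cwv tud afp kvo zxiv ersmj
Hunk 3: at line 1 remove [hcf,zcx,cwv] add [muai,rvtwy] -> 9 lines: vaovq byb muai rvtwy tud afp kvo zxiv ersmj
Final line count: 9

Answer: 9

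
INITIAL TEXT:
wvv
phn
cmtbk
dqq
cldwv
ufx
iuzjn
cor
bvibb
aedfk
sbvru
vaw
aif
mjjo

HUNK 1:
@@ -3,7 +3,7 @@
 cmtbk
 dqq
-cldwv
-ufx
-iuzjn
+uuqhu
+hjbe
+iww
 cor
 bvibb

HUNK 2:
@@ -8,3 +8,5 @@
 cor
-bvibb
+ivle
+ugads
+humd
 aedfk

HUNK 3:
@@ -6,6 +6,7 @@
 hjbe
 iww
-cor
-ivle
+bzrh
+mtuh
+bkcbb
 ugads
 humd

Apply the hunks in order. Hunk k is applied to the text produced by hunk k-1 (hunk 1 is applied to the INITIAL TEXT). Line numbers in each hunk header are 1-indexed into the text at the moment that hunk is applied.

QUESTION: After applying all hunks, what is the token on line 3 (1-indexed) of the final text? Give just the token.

Hunk 1: at line 3 remove [cldwv,ufx,iuzjn] add [uuqhu,hjbe,iww] -> 14 lines: wvv phn cmtbk dqq uuqhu hjbe iww cor bvibb aedfk sbvru vaw aif mjjo
Hunk 2: at line 8 remove [bvibb] add [ivle,ugads,humd] -> 16 lines: wvv phn cmtbk dqq uuqhu hjbe iww cor ivle ugads humd aedfk sbvru vaw aif mjjo
Hunk 3: at line 6 remove [cor,ivle] add [bzrh,mtuh,bkcbb] -> 17 lines: wvv phn cmtbk dqq uuqhu hjbe iww bzrh mtuh bkcbb ugads humd aedfk sbvru vaw aif mjjo
Final line 3: cmtbk

Answer: cmtbk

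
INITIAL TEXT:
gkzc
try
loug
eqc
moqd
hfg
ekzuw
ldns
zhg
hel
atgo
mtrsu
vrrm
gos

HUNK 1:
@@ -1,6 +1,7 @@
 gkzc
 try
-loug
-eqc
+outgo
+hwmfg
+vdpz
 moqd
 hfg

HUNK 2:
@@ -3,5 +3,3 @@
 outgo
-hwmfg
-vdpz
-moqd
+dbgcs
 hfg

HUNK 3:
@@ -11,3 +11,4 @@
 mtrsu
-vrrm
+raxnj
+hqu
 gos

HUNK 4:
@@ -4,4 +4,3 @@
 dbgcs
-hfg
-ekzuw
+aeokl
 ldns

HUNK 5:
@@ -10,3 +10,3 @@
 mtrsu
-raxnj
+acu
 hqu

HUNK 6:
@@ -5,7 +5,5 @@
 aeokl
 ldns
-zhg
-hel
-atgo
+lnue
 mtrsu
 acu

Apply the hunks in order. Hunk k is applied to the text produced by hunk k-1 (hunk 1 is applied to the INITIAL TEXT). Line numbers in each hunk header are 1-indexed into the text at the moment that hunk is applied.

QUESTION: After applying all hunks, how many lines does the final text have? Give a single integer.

Answer: 11

Derivation:
Hunk 1: at line 1 remove [loug,eqc] add [outgo,hwmfg,vdpz] -> 15 lines: gkzc try outgo hwmfg vdpz moqd hfg ekzuw ldns zhg hel atgo mtrsu vrrm gos
Hunk 2: at line 3 remove [hwmfg,vdpz,moqd] add [dbgcs] -> 13 lines: gkzc try outgo dbgcs hfg ekzuw ldns zhg hel atgo mtrsu vrrm gos
Hunk 3: at line 11 remove [vrrm] add [raxnj,hqu] -> 14 lines: gkzc try outgo dbgcs hfg ekzuw ldns zhg hel atgo mtrsu raxnj hqu gos
Hunk 4: at line 4 remove [hfg,ekzuw] add [aeokl] -> 13 lines: gkzc try outgo dbgcs aeokl ldns zhg hel atgo mtrsu raxnj hqu gos
Hunk 5: at line 10 remove [raxnj] add [acu] -> 13 lines: gkzc try outgo dbgcs aeokl ldns zhg hel atgo mtrsu acu hqu gos
Hunk 6: at line 5 remove [zhg,hel,atgo] add [lnue] -> 11 lines: gkzc try outgo dbgcs aeokl ldns lnue mtrsu acu hqu gos
Final line count: 11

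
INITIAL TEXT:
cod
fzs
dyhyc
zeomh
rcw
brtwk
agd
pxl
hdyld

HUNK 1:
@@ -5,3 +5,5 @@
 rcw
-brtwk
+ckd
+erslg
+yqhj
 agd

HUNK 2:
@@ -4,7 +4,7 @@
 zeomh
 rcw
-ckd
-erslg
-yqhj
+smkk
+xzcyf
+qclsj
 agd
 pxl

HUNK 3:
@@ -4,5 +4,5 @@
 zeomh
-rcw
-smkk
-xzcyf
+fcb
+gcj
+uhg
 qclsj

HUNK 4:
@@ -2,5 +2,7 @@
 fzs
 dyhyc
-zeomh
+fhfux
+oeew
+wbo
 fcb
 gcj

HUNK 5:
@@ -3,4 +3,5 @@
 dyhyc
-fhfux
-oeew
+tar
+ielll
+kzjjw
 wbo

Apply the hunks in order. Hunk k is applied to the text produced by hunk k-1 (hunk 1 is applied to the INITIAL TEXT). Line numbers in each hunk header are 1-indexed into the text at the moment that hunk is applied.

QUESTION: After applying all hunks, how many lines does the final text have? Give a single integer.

Answer: 14

Derivation:
Hunk 1: at line 5 remove [brtwk] add [ckd,erslg,yqhj] -> 11 lines: cod fzs dyhyc zeomh rcw ckd erslg yqhj agd pxl hdyld
Hunk 2: at line 4 remove [ckd,erslg,yqhj] add [smkk,xzcyf,qclsj] -> 11 lines: cod fzs dyhyc zeomh rcw smkk xzcyf qclsj agd pxl hdyld
Hunk 3: at line 4 remove [rcw,smkk,xzcyf] add [fcb,gcj,uhg] -> 11 lines: cod fzs dyhyc zeomh fcb gcj uhg qclsj agd pxl hdyld
Hunk 4: at line 2 remove [zeomh] add [fhfux,oeew,wbo] -> 13 lines: cod fzs dyhyc fhfux oeew wbo fcb gcj uhg qclsj agd pxl hdyld
Hunk 5: at line 3 remove [fhfux,oeew] add [tar,ielll,kzjjw] -> 14 lines: cod fzs dyhyc tar ielll kzjjw wbo fcb gcj uhg qclsj agd pxl hdyld
Final line count: 14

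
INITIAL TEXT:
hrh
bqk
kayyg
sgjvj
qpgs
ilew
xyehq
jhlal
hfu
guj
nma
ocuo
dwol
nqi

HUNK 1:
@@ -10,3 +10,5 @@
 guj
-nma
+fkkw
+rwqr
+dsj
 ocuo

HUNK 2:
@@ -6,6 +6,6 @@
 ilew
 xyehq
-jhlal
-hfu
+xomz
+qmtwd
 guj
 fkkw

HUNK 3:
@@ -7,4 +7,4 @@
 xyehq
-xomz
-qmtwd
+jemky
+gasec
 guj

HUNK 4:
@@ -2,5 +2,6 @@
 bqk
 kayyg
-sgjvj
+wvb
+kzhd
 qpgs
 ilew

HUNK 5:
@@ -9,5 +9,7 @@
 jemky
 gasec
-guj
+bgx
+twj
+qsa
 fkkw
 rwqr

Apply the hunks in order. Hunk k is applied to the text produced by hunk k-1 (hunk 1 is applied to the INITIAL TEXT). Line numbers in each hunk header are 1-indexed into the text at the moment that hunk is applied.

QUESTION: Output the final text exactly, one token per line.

Answer: hrh
bqk
kayyg
wvb
kzhd
qpgs
ilew
xyehq
jemky
gasec
bgx
twj
qsa
fkkw
rwqr
dsj
ocuo
dwol
nqi

Derivation:
Hunk 1: at line 10 remove [nma] add [fkkw,rwqr,dsj] -> 16 lines: hrh bqk kayyg sgjvj qpgs ilew xyehq jhlal hfu guj fkkw rwqr dsj ocuo dwol nqi
Hunk 2: at line 6 remove [jhlal,hfu] add [xomz,qmtwd] -> 16 lines: hrh bqk kayyg sgjvj qpgs ilew xyehq xomz qmtwd guj fkkw rwqr dsj ocuo dwol nqi
Hunk 3: at line 7 remove [xomz,qmtwd] add [jemky,gasec] -> 16 lines: hrh bqk kayyg sgjvj qpgs ilew xyehq jemky gasec guj fkkw rwqr dsj ocuo dwol nqi
Hunk 4: at line 2 remove [sgjvj] add [wvb,kzhd] -> 17 lines: hrh bqk kayyg wvb kzhd qpgs ilew xyehq jemky gasec guj fkkw rwqr dsj ocuo dwol nqi
Hunk 5: at line 9 remove [guj] add [bgx,twj,qsa] -> 19 lines: hrh bqk kayyg wvb kzhd qpgs ilew xyehq jemky gasec bgx twj qsa fkkw rwqr dsj ocuo dwol nqi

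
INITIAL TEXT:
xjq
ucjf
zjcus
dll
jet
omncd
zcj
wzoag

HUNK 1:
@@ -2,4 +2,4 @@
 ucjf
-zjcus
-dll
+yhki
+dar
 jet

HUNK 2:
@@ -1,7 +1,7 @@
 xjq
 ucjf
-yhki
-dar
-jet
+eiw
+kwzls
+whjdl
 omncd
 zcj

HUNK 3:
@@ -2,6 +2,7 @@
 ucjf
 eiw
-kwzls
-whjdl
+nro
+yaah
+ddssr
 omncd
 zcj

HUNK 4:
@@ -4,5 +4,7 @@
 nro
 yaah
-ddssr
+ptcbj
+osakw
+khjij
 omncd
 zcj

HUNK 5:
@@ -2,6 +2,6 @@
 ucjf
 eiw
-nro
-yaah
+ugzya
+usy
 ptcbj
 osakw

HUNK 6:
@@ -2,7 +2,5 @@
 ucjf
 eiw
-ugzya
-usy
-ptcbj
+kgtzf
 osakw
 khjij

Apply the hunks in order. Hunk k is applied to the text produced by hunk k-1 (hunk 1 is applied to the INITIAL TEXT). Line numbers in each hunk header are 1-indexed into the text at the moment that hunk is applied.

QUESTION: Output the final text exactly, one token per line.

Hunk 1: at line 2 remove [zjcus,dll] add [yhki,dar] -> 8 lines: xjq ucjf yhki dar jet omncd zcj wzoag
Hunk 2: at line 1 remove [yhki,dar,jet] add [eiw,kwzls,whjdl] -> 8 lines: xjq ucjf eiw kwzls whjdl omncd zcj wzoag
Hunk 3: at line 2 remove [kwzls,whjdl] add [nro,yaah,ddssr] -> 9 lines: xjq ucjf eiw nro yaah ddssr omncd zcj wzoag
Hunk 4: at line 4 remove [ddssr] add [ptcbj,osakw,khjij] -> 11 lines: xjq ucjf eiw nro yaah ptcbj osakw khjij omncd zcj wzoag
Hunk 5: at line 2 remove [nro,yaah] add [ugzya,usy] -> 11 lines: xjq ucjf eiw ugzya usy ptcbj osakw khjij omncd zcj wzoag
Hunk 6: at line 2 remove [ugzya,usy,ptcbj] add [kgtzf] -> 9 lines: xjq ucjf eiw kgtzf osakw khjij omncd zcj wzoag

Answer: xjq
ucjf
eiw
kgtzf
osakw
khjij
omncd
zcj
wzoag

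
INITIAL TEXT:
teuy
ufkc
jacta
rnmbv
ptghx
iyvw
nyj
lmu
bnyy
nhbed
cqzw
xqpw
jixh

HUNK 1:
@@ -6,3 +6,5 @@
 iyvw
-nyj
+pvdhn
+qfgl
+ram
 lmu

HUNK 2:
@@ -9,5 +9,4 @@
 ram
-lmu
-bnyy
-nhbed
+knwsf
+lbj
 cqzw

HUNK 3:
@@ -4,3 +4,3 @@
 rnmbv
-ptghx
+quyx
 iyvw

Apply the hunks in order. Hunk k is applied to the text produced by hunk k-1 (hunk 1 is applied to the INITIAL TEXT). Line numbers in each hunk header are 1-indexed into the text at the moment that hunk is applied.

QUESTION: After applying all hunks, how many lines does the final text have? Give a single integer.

Answer: 14

Derivation:
Hunk 1: at line 6 remove [nyj] add [pvdhn,qfgl,ram] -> 15 lines: teuy ufkc jacta rnmbv ptghx iyvw pvdhn qfgl ram lmu bnyy nhbed cqzw xqpw jixh
Hunk 2: at line 9 remove [lmu,bnyy,nhbed] add [knwsf,lbj] -> 14 lines: teuy ufkc jacta rnmbv ptghx iyvw pvdhn qfgl ram knwsf lbj cqzw xqpw jixh
Hunk 3: at line 4 remove [ptghx] add [quyx] -> 14 lines: teuy ufkc jacta rnmbv quyx iyvw pvdhn qfgl ram knwsf lbj cqzw xqpw jixh
Final line count: 14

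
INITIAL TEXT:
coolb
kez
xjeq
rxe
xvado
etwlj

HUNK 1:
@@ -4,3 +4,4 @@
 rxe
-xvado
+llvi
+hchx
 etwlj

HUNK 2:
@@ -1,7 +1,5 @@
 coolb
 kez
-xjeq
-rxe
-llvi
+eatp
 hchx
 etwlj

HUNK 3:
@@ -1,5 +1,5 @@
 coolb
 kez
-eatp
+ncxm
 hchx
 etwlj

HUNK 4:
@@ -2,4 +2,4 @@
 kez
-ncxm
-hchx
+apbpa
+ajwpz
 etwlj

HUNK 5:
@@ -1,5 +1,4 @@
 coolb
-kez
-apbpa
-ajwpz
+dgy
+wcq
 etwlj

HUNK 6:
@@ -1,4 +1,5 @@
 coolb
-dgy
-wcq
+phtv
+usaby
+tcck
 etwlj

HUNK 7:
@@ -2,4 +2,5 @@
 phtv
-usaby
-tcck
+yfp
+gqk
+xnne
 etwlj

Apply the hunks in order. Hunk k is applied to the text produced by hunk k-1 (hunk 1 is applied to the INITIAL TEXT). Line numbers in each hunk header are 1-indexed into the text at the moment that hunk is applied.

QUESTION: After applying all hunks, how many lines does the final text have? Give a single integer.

Hunk 1: at line 4 remove [xvado] add [llvi,hchx] -> 7 lines: coolb kez xjeq rxe llvi hchx etwlj
Hunk 2: at line 1 remove [xjeq,rxe,llvi] add [eatp] -> 5 lines: coolb kez eatp hchx etwlj
Hunk 3: at line 1 remove [eatp] add [ncxm] -> 5 lines: coolb kez ncxm hchx etwlj
Hunk 4: at line 2 remove [ncxm,hchx] add [apbpa,ajwpz] -> 5 lines: coolb kez apbpa ajwpz etwlj
Hunk 5: at line 1 remove [kez,apbpa,ajwpz] add [dgy,wcq] -> 4 lines: coolb dgy wcq etwlj
Hunk 6: at line 1 remove [dgy,wcq] add [phtv,usaby,tcck] -> 5 lines: coolb phtv usaby tcck etwlj
Hunk 7: at line 2 remove [usaby,tcck] add [yfp,gqk,xnne] -> 6 lines: coolb phtv yfp gqk xnne etwlj
Final line count: 6

Answer: 6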